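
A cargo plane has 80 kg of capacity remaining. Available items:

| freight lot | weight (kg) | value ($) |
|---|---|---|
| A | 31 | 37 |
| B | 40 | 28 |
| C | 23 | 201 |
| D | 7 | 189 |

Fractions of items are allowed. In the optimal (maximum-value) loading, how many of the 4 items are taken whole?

3

Ratios (sorted): D 27.00, C 8.74, A 1.19, B 0.70
take D (7 @ 189); take C (23 @ 201); take A (31 @ 37); take 19/40 of B → 13.30. Capacity used 80/80.
3 item(s) taken whole; one partial (take 19/40 of B).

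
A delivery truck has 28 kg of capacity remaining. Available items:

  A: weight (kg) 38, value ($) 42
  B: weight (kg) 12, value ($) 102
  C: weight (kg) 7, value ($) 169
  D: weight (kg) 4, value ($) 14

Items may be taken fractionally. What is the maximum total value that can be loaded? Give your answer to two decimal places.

Sort by value per unit weight and fill in that order.
Order: C (169/7=24.14) > B (102/12=8.50) > D (14/4=3.50) > A (42/38=1.11)
Fill: take C (7 @ 169) → take B (12 @ 102) → take D (4 @ 14) → take 5/38 of A → 5.53; 28/28 used.
Total value = 290.53

290.53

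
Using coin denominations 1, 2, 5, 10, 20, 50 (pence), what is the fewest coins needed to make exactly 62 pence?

3

Greedy: take as many of the largest coin as possible, then repeat with the remainder.
62 = 1×50 + 1×10 + 1×2
Total coins = 1 + 1 + 1 = 3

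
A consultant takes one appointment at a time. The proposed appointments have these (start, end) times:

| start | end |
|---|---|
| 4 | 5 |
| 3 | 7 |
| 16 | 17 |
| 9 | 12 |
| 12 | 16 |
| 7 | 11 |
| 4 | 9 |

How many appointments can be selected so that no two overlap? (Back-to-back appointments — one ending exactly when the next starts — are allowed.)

By end time: (4,5), (3,7), (4,9), (7,11), (9,12), (12,16), (16,17).
Pick (4,5); next start ≥ 5 → (7,11); next start ≥ 11 → (12,16); next start ≥ 16 → (16,17).
Selected 4 appointments.

4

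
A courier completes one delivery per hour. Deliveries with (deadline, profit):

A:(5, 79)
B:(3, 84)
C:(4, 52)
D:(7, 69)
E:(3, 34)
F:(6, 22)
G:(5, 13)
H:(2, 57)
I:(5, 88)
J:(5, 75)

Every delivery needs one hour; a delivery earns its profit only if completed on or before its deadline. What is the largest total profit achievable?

474

Take jobs in profit order; each goes to the latest open slot no later than its deadline.
By profit: I(d5,88), B(d3,84), A(d5,79), J(d5,75), D(d7,69), H(d2,57), C(d4,52), E(d3,34), F(d6,22), G(d5,13)
I→slot 5; B→slot 3; A→slot 4; J→slot 2; D→slot 7; H→slot 1; C skipped; E skipped; F→slot 6; G skipped.
Profit = 57 + 75 + 84 + 79 + 88 + 22 + 69 = 474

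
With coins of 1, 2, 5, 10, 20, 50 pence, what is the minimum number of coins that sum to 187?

7

Use the largest denomination that fits, subtract, and repeat.
187 − 3×50→37 − 1×20→17 − 1×10→7 − 1×5→2 − 1×2→0
Total coins = 3 + 1 + 1 + 1 + 1 = 7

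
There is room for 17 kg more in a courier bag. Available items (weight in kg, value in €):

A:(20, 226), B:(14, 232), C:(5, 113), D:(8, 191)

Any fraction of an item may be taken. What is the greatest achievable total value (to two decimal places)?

Ratios (sorted): D 23.88, C 22.60, B 16.57, A 11.30
take D (8 @ 191); take C (5 @ 113); take 4/14 of B → 66.29. Capacity used 17/17.
Total value = 370.29

370.29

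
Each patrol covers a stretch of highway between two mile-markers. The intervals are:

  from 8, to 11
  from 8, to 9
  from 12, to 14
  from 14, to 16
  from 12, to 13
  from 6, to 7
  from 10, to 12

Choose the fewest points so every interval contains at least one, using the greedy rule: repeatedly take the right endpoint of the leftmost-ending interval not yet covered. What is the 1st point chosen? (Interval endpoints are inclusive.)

7

Sort by right endpoint; whenever an interval is uncovered, place a point at its right end.
By right end: [6,7]  [8,9]  [8,11]  [10,12]  [12,13]  [12,14]  [14,16]
[6,7] uncovered → point at 7; [8,9] uncovered → point at 9; [10,12] uncovered → point at 12; [14,16] uncovered → point at 16.
Points: 7, 9, 12, 16 (4 total).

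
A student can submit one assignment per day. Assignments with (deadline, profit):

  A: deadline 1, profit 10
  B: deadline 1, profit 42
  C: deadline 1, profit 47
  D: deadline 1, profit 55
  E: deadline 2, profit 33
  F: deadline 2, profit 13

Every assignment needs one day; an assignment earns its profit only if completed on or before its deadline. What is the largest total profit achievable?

By profit: D(d1,55), C(d1,47), B(d1,42), E(d2,33), F(d2,13), A(d1,10)
D→slot 1; C skipped; B skipped; E→slot 2; F skipped; A skipped.
Profit = 55 + 33 = 88

88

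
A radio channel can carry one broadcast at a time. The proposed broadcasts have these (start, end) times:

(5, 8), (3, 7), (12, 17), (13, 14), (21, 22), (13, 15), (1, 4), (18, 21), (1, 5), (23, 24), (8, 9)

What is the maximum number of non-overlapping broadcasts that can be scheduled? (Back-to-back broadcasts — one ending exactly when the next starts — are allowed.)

7

Sort by end time and greedily take each interval whose start is ≥ the last chosen end.
By end time: (1,4), (1,5), (3,7), (5,8), (8,9), (13,14), (13,15), (12,17), (18,21), (21,22), (23,24).
Pick (1,4); next start ≥ 4 → (5,8); next start ≥ 8 → (8,9); next start ≥ 9 → (13,14); next start ≥ 14 → (18,21); next start ≥ 21 → (21,22); next start ≥ 22 → (23,24).
Selected 7 broadcasts.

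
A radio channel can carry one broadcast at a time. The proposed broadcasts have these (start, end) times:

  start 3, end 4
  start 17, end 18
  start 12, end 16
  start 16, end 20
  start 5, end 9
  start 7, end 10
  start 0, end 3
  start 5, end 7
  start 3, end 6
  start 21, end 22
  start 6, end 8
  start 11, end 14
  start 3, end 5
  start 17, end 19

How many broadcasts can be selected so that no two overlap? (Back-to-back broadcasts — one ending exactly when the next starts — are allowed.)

7

Greedy by earliest finish: after sorting by end time, pick each interval compatible with the last pick.
Sorted by end: (0,3)  (3,4)  (3,5)  (3,6)  (5,7)  (6,8)  (5,9)  (7,10)  (11,14)  (12,16)  (17,18)  (17,19)  (16,20)  (21,22)
take (0,3); take (3,4); take (5,7); skip (6,8); skip (5,9); take (7,10); take (11,14); take (17,18); skip (17,19); take (21,22).
Selected 7 broadcasts.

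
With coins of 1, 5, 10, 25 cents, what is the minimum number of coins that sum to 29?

29 − 1×25→4 − 4×1→0
Total coins = 1 + 4 = 5

5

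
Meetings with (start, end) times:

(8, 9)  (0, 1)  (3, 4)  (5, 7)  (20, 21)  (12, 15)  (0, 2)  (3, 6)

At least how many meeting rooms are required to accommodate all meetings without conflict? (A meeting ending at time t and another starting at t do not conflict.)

starts: [0, 0, 3, 3, 5, 8, 12, 20]
ends:   [1, 2, 4, 6, 7, 9, 15, 21]
s0→1 s0→2  — peak 2.

2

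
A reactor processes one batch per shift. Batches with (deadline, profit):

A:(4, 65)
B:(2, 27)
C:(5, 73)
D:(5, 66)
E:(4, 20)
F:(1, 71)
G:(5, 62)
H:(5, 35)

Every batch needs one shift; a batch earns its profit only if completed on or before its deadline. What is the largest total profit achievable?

Take jobs in profit order; each goes to the latest open slot no later than its deadline.
Profit order: C=73 F=71 D=66 A=65 G=62 H=35 B=27 E=20
Assign: C→slot 5, F→slot 1, D→slot 4, A→slot 3, G→slot 2, H skipped, B skipped, E skipped.
Slots: [1:F] [2:G] [3:A] [4:D] [5:C]
Profit = 71 + 62 + 65 + 66 + 73 = 337

337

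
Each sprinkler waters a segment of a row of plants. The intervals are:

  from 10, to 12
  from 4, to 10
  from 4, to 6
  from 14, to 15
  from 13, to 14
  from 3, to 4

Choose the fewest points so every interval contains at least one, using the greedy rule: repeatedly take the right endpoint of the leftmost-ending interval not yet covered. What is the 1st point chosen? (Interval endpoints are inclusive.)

4

Process intervals by earliest right end; each time one isn't hit yet, stab at its right endpoint.
By right end: [3,4]  [4,6]  [4,10]  [10,12]  [13,14]  [14,15]
[3,4] uncovered → point at 4; [10,12] uncovered → point at 12; [13,14] uncovered → point at 14.
Points: 4, 12, 14 (3 total).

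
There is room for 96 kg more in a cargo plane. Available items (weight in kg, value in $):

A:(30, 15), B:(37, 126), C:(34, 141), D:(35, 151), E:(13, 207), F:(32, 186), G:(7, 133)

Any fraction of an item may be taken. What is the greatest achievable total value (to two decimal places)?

Greedy by value/weight ratio, highest first.
Ratios (sorted): G 19.00, E 15.92, F 5.81, D 4.31, C 4.15, B 3.41, A 0.50
take G (7 @ 133); take E (13 @ 207); take F (32 @ 186); take D (35 @ 151); take 9/34 of C → 37.32. Capacity used 96/96.
Total value = 714.32

714.32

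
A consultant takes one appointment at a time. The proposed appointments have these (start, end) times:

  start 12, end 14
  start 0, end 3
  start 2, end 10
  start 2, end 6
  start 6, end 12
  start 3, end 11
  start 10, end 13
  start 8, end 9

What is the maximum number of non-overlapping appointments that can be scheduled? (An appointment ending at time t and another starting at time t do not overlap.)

3

Sorted by end: (0,3)  (2,6)  (8,9)  (2,10)  (3,11)  (6,12)  (10,13)  (12,14)
take (0,3); take (8,9); take (10,13).
Selected 3 appointments.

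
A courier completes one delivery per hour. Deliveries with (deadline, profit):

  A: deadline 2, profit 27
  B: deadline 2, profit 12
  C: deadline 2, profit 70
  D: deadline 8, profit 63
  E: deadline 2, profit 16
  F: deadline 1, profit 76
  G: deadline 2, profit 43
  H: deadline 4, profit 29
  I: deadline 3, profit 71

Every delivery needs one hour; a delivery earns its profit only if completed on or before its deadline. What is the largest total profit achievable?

309

Take jobs in profit order; each goes to the latest open slot no later than its deadline.
Profit order: F=76 I=71 C=70 D=63 G=43 H=29 A=27 E=16 B=12
Assign: F→slot 1, I→slot 3, C→slot 2, D→slot 8, G skipped, H→slot 4, A skipped, E skipped, B skipped.
Slots: [1:F] [2:C] [3:I] [4:H] [8:D]
Profit = 76 + 70 + 71 + 29 + 63 = 309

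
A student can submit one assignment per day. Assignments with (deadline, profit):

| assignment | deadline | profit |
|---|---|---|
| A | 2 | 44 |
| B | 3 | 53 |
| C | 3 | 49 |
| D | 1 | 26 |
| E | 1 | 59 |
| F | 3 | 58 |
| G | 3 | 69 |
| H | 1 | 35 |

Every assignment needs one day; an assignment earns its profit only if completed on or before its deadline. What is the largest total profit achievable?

Sort by profit descending; place each in the latest free slot ≤ its deadline.
Profit order: G=69 E=59 F=58 B=53 C=49 A=44 H=35 D=26
Assign: G→slot 3, E→slot 1, F→slot 2, B skipped, C skipped, A skipped, H skipped, D skipped.
Slots: [1:E] [2:F] [3:G]
Profit = 59 + 58 + 69 = 186

186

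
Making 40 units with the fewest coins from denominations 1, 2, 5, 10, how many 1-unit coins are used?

0

40 = 4×10
Count of 1: 0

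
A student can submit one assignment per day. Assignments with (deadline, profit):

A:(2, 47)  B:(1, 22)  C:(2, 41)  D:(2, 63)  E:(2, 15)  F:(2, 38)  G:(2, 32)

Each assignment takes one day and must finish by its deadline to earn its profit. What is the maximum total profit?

110

Profit order: D=63 A=47 C=41 F=38 G=32 B=22 E=15
Assign: D→slot 2, A→slot 1, C skipped, F skipped, G skipped, B skipped, E skipped.
Slots: [1:A] [2:D]
Profit = 47 + 63 = 110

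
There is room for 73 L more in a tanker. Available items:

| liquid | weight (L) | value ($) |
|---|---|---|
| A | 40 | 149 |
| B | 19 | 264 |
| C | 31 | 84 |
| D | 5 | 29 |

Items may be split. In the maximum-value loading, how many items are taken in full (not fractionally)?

Ratios (sorted): B 13.89, D 5.80, A 3.73, C 2.71
take B (19 @ 264); take D (5 @ 29); take A (40 @ 149); take 9/31 of C → 24.39. Capacity used 73/73.
3 item(s) taken whole; one partial (take 9/31 of C).

3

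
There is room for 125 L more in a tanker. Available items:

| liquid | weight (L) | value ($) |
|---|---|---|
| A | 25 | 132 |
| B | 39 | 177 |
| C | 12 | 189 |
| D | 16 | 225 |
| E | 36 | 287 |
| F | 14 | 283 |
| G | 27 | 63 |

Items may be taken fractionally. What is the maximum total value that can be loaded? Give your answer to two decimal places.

Order: F (283/14=20.21) > C (189/12=15.75) > D (225/16=14.06) > E (287/36=7.97) > A (132/25=5.28) > B (177/39=4.54) > G (63/27=2.33)
Fill: take F (14 @ 283) → take C (12 @ 189) → take D (16 @ 225) → take E (36 @ 287) → take A (25 @ 132) → take 22/39 of B → 99.85; 125/125 used.
Total value = 1215.85

1215.85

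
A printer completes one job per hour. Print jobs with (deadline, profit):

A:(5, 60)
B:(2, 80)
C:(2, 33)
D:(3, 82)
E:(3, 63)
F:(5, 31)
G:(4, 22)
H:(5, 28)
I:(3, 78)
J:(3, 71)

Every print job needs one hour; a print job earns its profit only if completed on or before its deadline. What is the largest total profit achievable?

331

Profit order: D=82 B=80 I=78 J=71 E=63 A=60 C=33 F=31 H=28 G=22
Assign: D→slot 3, B→slot 2, I→slot 1, J skipped, E skipped, A→slot 5, C skipped, F→slot 4, H skipped, G skipped.
Slots: [1:I] [2:B] [3:D] [4:F] [5:A]
Profit = 78 + 80 + 82 + 31 + 60 = 331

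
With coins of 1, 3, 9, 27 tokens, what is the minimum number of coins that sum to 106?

106 − 3×27→25 − 2×9→7 − 2×3→1 − 1×1→0
Total coins = 3 + 2 + 2 + 1 = 8

8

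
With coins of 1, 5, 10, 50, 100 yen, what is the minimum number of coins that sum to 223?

Greedy: take as many of the largest coin as possible, then repeat with the remainder.
223 − 2×100→23 − 2×10→3 − 3×1→0
Total coins = 2 + 2 + 3 = 7

7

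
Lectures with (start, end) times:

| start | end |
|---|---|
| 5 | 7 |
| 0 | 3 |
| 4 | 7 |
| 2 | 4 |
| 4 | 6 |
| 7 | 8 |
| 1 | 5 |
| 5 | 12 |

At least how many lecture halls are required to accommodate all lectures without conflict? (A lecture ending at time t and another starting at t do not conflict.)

4

The answer is the maximum number of intervals overlapping at any instant.
Events (time:±→running): 0:+→1 1:+→2 2:+→3 3:-→2 4:-→1 4:+→2 4:+→3 5:-→2 5:+→3 5:+→4 … peak 4.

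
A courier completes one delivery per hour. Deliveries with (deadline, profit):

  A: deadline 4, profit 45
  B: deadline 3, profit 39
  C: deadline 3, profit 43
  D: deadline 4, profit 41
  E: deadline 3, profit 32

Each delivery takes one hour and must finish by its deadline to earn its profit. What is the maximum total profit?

Take jobs in profit order; each goes to the latest open slot no later than its deadline.
By profit: A(d4,45), C(d3,43), D(d4,41), B(d3,39), E(d3,32)
A→slot 4; C→slot 3; D→slot 2; B→slot 1; E skipped.
Profit = 39 + 41 + 43 + 45 = 168

168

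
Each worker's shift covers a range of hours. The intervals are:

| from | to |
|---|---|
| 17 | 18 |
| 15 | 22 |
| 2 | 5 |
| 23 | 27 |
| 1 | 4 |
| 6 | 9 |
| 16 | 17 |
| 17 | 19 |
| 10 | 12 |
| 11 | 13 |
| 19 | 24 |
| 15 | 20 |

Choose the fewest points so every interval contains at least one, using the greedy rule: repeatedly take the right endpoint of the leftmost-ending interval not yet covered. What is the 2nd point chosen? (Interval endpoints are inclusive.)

9

Sorted: [1,4] [2,5] [6,9] [10,12] [11,13] [16,17] [17,18] [17,19] [15,20] [15,22] [19,24] [23,27]
{[1,4],[2,5]} hit by 4; {[6,9]} hit by 9; {[10,12],[11,13]} hit by 12; {[16,17],[17,18],[17,19],[15,20],[15,22]} hit by 17; {[19,24],[23,27]} hit by 24.
Points: 4, 9, 12, 17, 24 (5 total).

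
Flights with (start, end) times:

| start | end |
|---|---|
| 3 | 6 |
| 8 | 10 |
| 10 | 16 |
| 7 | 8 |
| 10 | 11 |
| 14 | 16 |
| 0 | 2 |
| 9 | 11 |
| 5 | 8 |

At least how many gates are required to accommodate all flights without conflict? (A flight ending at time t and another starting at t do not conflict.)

3

Count concurrent intervals with a sweep; the peak is the room count.
Events (time:±→running): 0:+→1 2:-→0 3:+→1 5:+→2 6:-→1 7:+→2 8:-→1 8:-→0 8:+→1 9:+→2 10:-→1 10:+→2 10:+→3 … peak 3.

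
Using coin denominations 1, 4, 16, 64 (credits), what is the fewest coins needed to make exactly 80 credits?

2

Greedy: take as many of the largest coin as possible, then repeat with the remainder.
80 − 1×64→16 − 1×16→0
Total coins = 1 + 1 = 2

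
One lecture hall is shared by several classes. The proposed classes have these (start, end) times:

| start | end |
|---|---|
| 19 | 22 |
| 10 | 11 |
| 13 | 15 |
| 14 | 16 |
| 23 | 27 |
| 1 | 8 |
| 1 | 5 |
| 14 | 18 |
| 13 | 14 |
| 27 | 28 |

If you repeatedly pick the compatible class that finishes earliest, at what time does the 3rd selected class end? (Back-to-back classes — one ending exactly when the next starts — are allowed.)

14

Greedy by earliest finish: after sorting by end time, pick each interval compatible with the last pick.
By end time: (1,5), (1,8), (10,11), (13,14), (13,15), (14,16), (14,18), (19,22), (23,27), (27,28).
Pick (1,5); next start ≥ 5 → (10,11); next start ≥ 11 → (13,14); next start ≥ 14 → (14,16); next start ≥ 16 → (19,22); next start ≥ 22 → (23,27); next start ≥ 27 → (27,28).
Selected: (1,5) (10,11) (13,14) (14,16) (19,22) (23,27) (27,28)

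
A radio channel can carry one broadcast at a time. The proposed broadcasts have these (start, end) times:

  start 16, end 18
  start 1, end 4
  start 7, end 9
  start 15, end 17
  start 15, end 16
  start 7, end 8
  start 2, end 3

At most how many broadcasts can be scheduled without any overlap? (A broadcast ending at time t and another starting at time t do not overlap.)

4

Order by finish time; keep every interval that doesn't clash with the previous kept one.
By end time: (2,3), (1,4), (7,8), (7,9), (15,16), (15,17), (16,18).
Pick (2,3); next start ≥ 3 → (7,8); next start ≥ 8 → (15,16); next start ≥ 16 → (16,18).
Selected 4 broadcasts.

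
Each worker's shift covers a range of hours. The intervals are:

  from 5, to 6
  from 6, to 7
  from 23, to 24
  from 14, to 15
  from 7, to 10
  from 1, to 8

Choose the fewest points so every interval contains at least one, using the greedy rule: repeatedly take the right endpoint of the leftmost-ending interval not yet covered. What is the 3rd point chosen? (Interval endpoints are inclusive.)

15

Process intervals by earliest right end; each time one isn't hit yet, stab at its right endpoint.
By right end: [5,6]  [6,7]  [1,8]  [7,10]  [14,15]  [23,24]
[5,6] uncovered → point at 6; [7,10] uncovered → point at 10; [14,15] uncovered → point at 15; [23,24] uncovered → point at 24.
Points: 6, 10, 15, 24 (4 total).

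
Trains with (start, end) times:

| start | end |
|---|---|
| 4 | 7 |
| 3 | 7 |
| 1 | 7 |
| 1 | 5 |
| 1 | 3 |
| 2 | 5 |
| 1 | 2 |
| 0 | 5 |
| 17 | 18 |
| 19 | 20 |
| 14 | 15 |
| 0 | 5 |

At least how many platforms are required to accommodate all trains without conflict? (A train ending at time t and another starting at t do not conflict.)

Events (time:±→running): 0:+→1 0:+→2 1:+→3 1:+→4 1:+→5 1:+→6 2:-→5 2:+→6 3:-→5 3:+→6 4:+→7 … peak 7.

7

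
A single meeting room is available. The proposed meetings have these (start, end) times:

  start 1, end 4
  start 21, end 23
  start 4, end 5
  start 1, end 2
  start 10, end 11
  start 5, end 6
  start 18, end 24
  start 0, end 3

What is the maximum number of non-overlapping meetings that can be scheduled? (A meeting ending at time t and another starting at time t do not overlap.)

Sorted by end: (1,2)  (0,3)  (1,4)  (4,5)  (5,6)  (10,11)  (21,23)  (18,24)
take (1,2); skip (1,4); take (4,5); take (5,6); take (10,11); take (21,23); skip (18,24).
Selected 5 meetings.

5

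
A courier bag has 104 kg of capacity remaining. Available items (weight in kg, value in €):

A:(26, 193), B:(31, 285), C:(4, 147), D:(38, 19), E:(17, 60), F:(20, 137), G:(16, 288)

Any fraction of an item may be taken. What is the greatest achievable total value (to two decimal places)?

Greedy by value/weight ratio, highest first.
Order: C (147/4=36.75) > G (288/16=18.00) > B (285/31=9.19) > A (193/26=7.42) > F (137/20=6.85) > E (60/17=3.53) > D (19/38=0.50)
Fill: take C (4 @ 147) → take G (16 @ 288) → take B (31 @ 285) → take A (26 @ 193) → take F (20 @ 137) → take 7/17 of E → 24.71; 104/104 used.
Total value = 1074.71

1074.71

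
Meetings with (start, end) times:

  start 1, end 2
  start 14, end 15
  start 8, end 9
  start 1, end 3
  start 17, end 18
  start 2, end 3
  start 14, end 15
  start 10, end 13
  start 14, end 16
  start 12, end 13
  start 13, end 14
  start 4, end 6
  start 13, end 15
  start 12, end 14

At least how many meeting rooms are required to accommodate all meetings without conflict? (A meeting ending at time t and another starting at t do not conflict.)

4

The answer is the maximum number of intervals overlapping at any instant.
starts: [1, 1, 2, 4, 8, 10, 12, 12, 13, 13, 14, 14, 14, 17]
ends:   [2, 3, 3, 6, 9, 13, 13, 14, 14, 15, 15, 15, 16, 18]
s1→1 s1→2 e2→1 s2→2 e3→1 e3→0 s4→1 e6→0 s8→1 e9→0 s10→1 s12→2 s12→3 e13→2 e13→1 s13→2 s13→3 e14→2 e14→1 s14→2 s14→3 s14→4  — peak 4.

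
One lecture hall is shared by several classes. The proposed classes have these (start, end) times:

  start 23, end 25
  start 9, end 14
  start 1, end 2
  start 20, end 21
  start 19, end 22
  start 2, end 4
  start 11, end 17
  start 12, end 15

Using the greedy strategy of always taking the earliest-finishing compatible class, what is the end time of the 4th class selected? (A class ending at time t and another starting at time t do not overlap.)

Sorted by end: (1,2)  (2,4)  (9,14)  (12,15)  (11,17)  (20,21)  (19,22)  (23,25)
take (1,2); take (2,4); take (9,14); skip (12,15); skip (11,17); take (20,21); skip (19,22); take (23,25).
Selected: (1,2) (2,4) (9,14) (20,21) (23,25)

21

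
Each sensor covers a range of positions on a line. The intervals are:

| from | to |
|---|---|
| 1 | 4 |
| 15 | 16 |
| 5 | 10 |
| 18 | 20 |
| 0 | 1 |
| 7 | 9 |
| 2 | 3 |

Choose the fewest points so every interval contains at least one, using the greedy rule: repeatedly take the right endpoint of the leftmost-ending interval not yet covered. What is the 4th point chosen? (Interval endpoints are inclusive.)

Sorted: [0,1] [2,3] [1,4] [7,9] [5,10] [15,16] [18,20]
{[0,1]} hit by 1; {[2,3],[1,4]} hit by 3; {[7,9],[5,10]} hit by 9; {[15,16]} hit by 16; {[18,20]} hit by 20.
Points: 1, 3, 9, 16, 20 (5 total).

16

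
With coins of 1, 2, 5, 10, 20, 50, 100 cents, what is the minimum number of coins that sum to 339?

Greedy: take as many of the largest coin as possible, then repeat with the remainder.
339 = 3×100 + 1×20 + 1×10 + 1×5 + 2×2
Total coins = 3 + 1 + 1 + 1 + 2 = 8

8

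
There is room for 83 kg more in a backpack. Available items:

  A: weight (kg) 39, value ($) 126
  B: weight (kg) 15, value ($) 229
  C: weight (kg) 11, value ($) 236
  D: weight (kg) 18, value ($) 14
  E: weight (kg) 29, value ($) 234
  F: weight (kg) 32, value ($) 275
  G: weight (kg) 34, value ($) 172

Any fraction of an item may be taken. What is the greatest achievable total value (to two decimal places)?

941.72

Sort by value per unit weight and fill in that order.
Order: C (236/11=21.45) > B (229/15=15.27) > F (275/32=8.59) > E (234/29=8.07) > G (172/34=5.06) > A (126/39=3.23) > D (14/18=0.78)
Fill: take C (11 @ 236) → take B (15 @ 229) → take F (32 @ 275) → take 25/29 of E → 201.72; 83/83 used.
Total value = 941.72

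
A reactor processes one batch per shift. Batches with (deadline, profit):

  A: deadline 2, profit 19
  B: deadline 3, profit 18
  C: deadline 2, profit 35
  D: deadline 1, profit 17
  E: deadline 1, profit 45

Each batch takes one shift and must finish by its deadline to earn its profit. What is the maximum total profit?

98

Take jobs in profit order; each goes to the latest open slot no later than its deadline.
Profit order: E=45 C=35 A=19 B=18 D=17
Assign: E→slot 1, C→slot 2, A skipped, B→slot 3, D skipped.
Slots: [1:E] [2:C] [3:B]
Profit = 45 + 35 + 18 = 98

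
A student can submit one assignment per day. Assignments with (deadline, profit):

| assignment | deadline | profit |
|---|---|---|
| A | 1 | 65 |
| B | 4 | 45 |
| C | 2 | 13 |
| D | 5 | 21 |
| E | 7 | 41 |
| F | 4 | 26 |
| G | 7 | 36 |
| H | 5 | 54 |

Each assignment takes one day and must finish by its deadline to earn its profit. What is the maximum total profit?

288

Take jobs in profit order; each goes to the latest open slot no later than its deadline.
Profit order: A=65 H=54 B=45 E=41 G=36 F=26 D=21 C=13
Assign: A→slot 1, H→slot 5, B→slot 4, E→slot 7, G→slot 6, F→slot 3, D→slot 2, C skipped.
Slots: [1:A] [2:D] [3:F] [4:B] [5:H] [6:G] [7:E]
Profit = 65 + 21 + 26 + 45 + 54 + 36 + 41 = 288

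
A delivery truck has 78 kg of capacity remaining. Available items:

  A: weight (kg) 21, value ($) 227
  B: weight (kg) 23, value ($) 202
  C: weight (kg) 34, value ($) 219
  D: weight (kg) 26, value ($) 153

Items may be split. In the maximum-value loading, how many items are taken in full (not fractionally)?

Ratios (sorted): A 10.81, B 8.78, C 6.44, D 5.88
take A (21 @ 227); take B (23 @ 202); take C (34 @ 219). Capacity used 78/78.
3 item(s) taken whole.

3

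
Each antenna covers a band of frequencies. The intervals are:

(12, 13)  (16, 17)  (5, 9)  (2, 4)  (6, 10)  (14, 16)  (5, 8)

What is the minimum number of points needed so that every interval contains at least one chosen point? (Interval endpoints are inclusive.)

4

Process intervals by earliest right end; each time one isn't hit yet, stab at its right endpoint.
Sorted: [2,4] [5,8] [5,9] [6,10] [12,13] [14,16] [16,17]
{[2,4]} hit by 4; {[5,8],[5,9],[6,10]} hit by 8; {[12,13]} hit by 13; {[14,16],[16,17]} hit by 16.
Points: 4, 8, 13, 16 (4 total).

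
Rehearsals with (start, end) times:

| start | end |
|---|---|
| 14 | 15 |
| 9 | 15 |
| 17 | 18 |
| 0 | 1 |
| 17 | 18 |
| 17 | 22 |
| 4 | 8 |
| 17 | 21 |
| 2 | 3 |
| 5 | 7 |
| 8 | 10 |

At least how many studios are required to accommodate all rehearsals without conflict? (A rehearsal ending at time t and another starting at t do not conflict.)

4

Events (time:±→running): 0:+→1 1:-→0 2:+→1 3:-→0 4:+→1 5:+→2 7:-→1 8:-→0 8:+→1 9:+→2 10:-→1 14:+→2 15:-→1 15:-→0 17:+→1 17:+→2 17:+→3 17:+→4 … peak 4.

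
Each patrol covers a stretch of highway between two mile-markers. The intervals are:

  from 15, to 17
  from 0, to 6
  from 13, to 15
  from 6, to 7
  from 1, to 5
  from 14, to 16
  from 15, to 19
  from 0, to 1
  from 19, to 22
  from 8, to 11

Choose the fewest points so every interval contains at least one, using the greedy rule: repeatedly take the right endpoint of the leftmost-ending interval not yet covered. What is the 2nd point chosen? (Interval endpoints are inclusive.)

7

Process intervals by earliest right end; each time one isn't hit yet, stab at its right endpoint.
Sorted: [0,1] [1,5] [0,6] [6,7] [8,11] [13,15] [14,16] [15,17] [15,19] [19,22]
{[0,1],[1,5],[0,6]} hit by 1; {[6,7]} hit by 7; {[8,11]} hit by 11; {[13,15],[14,16],[15,17],[15,19]} hit by 15; {[19,22]} hit by 22.
Points: 1, 7, 11, 15, 22 (5 total).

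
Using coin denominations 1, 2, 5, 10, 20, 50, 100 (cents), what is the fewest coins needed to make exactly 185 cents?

Use the largest denomination that fits, subtract, and repeat.
185 = 1×100 + 1×50 + 1×20 + 1×10 + 1×5
Total coins = 1 + 1 + 1 + 1 + 1 = 5

5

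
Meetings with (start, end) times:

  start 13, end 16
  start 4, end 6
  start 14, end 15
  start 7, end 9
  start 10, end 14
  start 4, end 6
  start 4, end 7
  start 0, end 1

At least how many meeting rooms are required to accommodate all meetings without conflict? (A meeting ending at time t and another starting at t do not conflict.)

Events (time:±→running): 0:+→1 1:-→0 4:+→1 4:+→2 4:+→3 … peak 3.

3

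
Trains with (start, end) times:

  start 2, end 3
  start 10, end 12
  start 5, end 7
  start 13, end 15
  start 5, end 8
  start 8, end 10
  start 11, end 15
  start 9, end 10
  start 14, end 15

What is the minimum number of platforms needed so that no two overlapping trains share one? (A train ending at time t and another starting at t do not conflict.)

3

The answer is the maximum number of intervals overlapping at any instant.
starts: [2, 5, 5, 8, 9, 10, 11, 13, 14]
ends:   [3, 7, 8, 10, 10, 12, 15, 15, 15]
s2→1 e3→0 s5→1 s5→2 e7→1 e8→0 s8→1 s9→2 e10→1 e10→0 s10→1 s11→2 e12→1 s13→2 s14→3  — peak 3.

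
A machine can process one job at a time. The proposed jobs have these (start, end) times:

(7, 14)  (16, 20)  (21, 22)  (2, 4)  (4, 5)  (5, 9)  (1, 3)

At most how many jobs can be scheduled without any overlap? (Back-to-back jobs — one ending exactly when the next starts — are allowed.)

By end time: (1,3), (2,4), (4,5), (5,9), (7,14), (16,20), (21,22).
Pick (1,3); next start ≥ 3 → (4,5); next start ≥ 5 → (5,9); next start ≥ 9 → (16,20); next start ≥ 20 → (21,22).
Selected 5 jobs.

5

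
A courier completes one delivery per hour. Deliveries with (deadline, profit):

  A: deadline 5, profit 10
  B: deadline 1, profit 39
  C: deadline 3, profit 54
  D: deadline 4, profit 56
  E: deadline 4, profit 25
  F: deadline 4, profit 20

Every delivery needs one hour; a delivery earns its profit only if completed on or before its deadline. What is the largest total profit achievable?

184

Take jobs in profit order; each goes to the latest open slot no later than its deadline.
Profit order: D=56 C=54 B=39 E=25 F=20 A=10
Assign: D→slot 4, C→slot 3, B→slot 1, E→slot 2, F skipped, A→slot 5.
Slots: [1:B] [2:E] [3:C] [4:D] [5:A]
Profit = 39 + 25 + 54 + 56 + 10 = 184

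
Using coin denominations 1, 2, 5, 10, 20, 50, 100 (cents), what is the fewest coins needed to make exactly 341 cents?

Use the largest denomination that fits, subtract, and repeat.
341 − 3×100→41 − 2×20→1 − 1×1→0
Total coins = 3 + 2 + 1 = 6

6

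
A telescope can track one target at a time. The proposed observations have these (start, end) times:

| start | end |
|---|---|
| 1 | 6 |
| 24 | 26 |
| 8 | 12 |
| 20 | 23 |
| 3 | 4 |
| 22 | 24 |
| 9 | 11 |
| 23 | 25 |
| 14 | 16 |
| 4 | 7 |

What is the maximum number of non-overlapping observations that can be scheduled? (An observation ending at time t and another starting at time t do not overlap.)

By end time: (3,4), (1,6), (4,7), (9,11), (8,12), (14,16), (20,23), (22,24), (23,25), (24,26).
Pick (3,4); next start ≥ 4 → (4,7); next start ≥ 7 → (9,11); next start ≥ 11 → (14,16); next start ≥ 16 → (20,23); next start ≥ 23 → (23,25).
Selected 6 observations.

6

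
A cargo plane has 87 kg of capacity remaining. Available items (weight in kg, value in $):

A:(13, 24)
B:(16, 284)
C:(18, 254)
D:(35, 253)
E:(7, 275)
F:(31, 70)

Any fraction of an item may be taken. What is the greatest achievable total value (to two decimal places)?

Greedy by value/weight ratio, highest first.
Order: E (275/7=39.29) > B (284/16=17.75) > C (254/18=14.11) > D (253/35=7.23) > F (70/31=2.26) > A (24/13=1.85)
Fill: take E (7 @ 275) → take B (16 @ 284) → take C (18 @ 254) → take D (35 @ 253) → take 11/31 of F → 24.84; 87/87 used.
Total value = 1090.84

1090.84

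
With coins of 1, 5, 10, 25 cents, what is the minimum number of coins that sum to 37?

4

37 = 1×25 + 1×10 + 2×1
Total coins = 1 + 1 + 2 = 4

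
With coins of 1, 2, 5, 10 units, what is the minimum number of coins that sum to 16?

Use the largest denomination that fits, subtract, and repeat.
16 − 1×10→6 − 1×5→1 − 1×1→0
Total coins = 1 + 1 + 1 = 3

3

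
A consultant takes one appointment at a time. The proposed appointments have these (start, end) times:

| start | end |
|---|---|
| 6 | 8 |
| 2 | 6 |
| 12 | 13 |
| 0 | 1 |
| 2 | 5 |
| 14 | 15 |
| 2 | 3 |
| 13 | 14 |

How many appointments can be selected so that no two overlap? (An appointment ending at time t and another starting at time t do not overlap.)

By end time: (0,1), (2,3), (2,5), (2,6), (6,8), (12,13), (13,14), (14,15).
Pick (0,1); next start ≥ 1 → (2,3); next start ≥ 3 → (6,8); next start ≥ 8 → (12,13); next start ≥ 13 → (13,14); next start ≥ 14 → (14,15).
Selected 6 appointments.

6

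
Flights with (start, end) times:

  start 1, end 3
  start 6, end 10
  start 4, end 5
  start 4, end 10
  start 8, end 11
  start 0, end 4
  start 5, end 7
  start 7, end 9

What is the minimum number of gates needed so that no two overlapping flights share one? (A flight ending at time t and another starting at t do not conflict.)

4

Events (time:±→running): 0:+→1 1:+→2 3:-→1 4:-→0 4:+→1 4:+→2 5:-→1 5:+→2 6:+→3 7:-→2 7:+→3 8:+→4 … peak 4.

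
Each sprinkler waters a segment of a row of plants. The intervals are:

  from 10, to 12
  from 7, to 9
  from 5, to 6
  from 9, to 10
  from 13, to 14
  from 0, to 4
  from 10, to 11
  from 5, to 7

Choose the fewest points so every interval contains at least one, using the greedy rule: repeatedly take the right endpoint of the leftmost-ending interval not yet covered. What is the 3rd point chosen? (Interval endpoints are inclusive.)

Process intervals by earliest right end; each time one isn't hit yet, stab at its right endpoint.
Sorted: [0,4] [5,6] [5,7] [7,9] [9,10] [10,11] [10,12] [13,14]
{[0,4]} hit by 4; {[5,6],[5,7]} hit by 6; {[7,9],[9,10]} hit by 9; {[10,11],[10,12]} hit by 11; {[13,14]} hit by 14.
Points: 4, 6, 9, 11, 14 (5 total).

9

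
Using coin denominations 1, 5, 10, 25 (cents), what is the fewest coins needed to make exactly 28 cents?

Greedy: take as many of the largest coin as possible, then repeat with the remainder.
28 = 1×25 + 3×1
Total coins = 1 + 3 = 4

4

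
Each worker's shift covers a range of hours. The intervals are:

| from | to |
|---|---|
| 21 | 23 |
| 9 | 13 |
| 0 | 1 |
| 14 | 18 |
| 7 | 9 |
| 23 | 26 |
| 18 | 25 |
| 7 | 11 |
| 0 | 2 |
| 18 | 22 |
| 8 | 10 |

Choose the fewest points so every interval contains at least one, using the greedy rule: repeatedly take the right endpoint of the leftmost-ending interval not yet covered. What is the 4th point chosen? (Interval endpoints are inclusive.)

23

Sorted: [0,1] [0,2] [7,9] [8,10] [7,11] [9,13] [14,18] [18,22] [21,23] [18,25] [23,26]
{[0,1],[0,2]} hit by 1; {[7,9],[8,10],[7,11],[9,13]} hit by 9; {[14,18],[18,22]} hit by 18; {[21,23],[18,25],[23,26]} hit by 23.
Points: 1, 9, 18, 23 (4 total).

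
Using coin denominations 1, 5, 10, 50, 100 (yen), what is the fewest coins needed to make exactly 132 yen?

132 − 1×100→32 − 3×10→2 − 2×1→0
Total coins = 1 + 3 + 2 = 6

6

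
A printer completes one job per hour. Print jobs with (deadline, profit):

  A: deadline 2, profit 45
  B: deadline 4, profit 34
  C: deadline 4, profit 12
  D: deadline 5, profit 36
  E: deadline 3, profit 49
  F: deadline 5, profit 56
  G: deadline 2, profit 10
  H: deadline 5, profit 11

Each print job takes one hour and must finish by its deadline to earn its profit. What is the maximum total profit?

Sort by profit descending; place each in the latest free slot ≤ its deadline.
By profit: F(d5,56), E(d3,49), A(d2,45), D(d5,36), B(d4,34), C(d4,12), H(d5,11), G(d2,10)
F→slot 5; E→slot 3; A→slot 2; D→slot 4; B→slot 1; C skipped; H skipped; G skipped.
Profit = 34 + 45 + 49 + 36 + 56 = 220

220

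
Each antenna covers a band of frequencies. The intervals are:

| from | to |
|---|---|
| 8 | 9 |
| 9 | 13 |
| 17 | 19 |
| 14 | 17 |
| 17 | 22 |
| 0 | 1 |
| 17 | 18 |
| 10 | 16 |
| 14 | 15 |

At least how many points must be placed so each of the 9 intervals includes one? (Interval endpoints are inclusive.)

4

By right end: [0,1]  [8,9]  [9,13]  [14,15]  [10,16]  [14,17]  [17,18]  [17,19]  [17,22]
[0,1] uncovered → point at 1; [8,9] uncovered → point at 9; [14,15] uncovered → point at 15; [17,18] uncovered → point at 18.
Points: 1, 9, 15, 18 (4 total).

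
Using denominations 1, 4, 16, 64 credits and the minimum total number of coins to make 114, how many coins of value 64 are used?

1

114 = 1×64 + 3×16 + 2×1
Count of 64: 1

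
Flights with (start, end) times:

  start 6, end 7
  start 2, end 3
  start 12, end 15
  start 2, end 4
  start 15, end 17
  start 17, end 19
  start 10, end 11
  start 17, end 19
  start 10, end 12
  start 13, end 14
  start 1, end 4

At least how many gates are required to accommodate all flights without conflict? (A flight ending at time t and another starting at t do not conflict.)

Count concurrent intervals with a sweep; the peak is the room count.
starts: [1, 2, 2, 6, 10, 10, 12, 13, 15, 17, 17]
ends:   [3, 4, 4, 7, 11, 12, 14, 15, 17, 19, 19]
s1→1 s2→2 s2→3  — peak 3.

3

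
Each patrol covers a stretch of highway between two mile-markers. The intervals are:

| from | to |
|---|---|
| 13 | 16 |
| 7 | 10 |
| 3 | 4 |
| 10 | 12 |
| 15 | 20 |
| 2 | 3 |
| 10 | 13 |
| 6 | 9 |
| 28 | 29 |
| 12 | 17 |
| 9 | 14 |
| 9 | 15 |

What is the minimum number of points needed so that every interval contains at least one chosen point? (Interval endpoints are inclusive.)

5

Process intervals by earliest right end; each time one isn't hit yet, stab at its right endpoint.
Sorted: [2,3] [3,4] [6,9] [7,10] [10,12] [10,13] [9,14] [9,15] [13,16] [12,17] [15,20] [28,29]
{[2,3],[3,4]} hit by 3; {[6,9],[7,10]} hit by 9; {[10,12],[10,13],[9,14],[9,15]} hit by 12; {[13,16],[12,17],[15,20]} hit by 16; {[28,29]} hit by 29.
Points: 3, 9, 12, 16, 29 (5 total).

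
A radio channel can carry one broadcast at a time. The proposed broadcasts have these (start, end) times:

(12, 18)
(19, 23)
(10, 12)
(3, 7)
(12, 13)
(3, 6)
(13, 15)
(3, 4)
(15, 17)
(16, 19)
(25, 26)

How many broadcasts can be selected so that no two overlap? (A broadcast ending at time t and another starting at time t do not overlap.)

7

Order by finish time; keep every interval that doesn't clash with the previous kept one.
Sorted by end: (3,4)  (3,6)  (3,7)  (10,12)  (12,13)  (13,15)  (15,17)  (12,18)  (16,19)  (19,23)  (25,26)
take (3,4); take (10,12); take (12,13); take (13,15); take (15,17); skip (16,19); take (19,23); take (25,26).
Selected 7 broadcasts.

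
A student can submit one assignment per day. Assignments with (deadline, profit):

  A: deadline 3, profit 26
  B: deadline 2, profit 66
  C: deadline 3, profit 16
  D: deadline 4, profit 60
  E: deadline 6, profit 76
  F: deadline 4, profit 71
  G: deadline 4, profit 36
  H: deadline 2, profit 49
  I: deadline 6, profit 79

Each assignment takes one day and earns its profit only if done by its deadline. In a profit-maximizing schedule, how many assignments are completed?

6

By profit: I(d6,79), E(d6,76), F(d4,71), B(d2,66), D(d4,60), H(d2,49), G(d4,36), A(d3,26), C(d3,16)
I→slot 6; E→slot 5; F→slot 4; B→slot 2; D→slot 3; H→slot 1; G skipped; A skipped; C skipped.
6 of 9 scheduled.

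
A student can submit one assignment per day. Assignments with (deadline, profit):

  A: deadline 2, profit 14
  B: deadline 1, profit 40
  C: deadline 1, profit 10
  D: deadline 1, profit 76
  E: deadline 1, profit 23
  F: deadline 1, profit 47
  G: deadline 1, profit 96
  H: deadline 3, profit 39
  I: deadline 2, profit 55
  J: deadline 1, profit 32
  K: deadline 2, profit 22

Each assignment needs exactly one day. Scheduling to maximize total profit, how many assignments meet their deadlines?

3

Sort by profit descending; place each in the latest free slot ≤ its deadline.
Profit order: G=96 D=76 I=55 F=47 B=40 H=39 J=32 E=23 K=22 A=14 C=10
Assign: G→slot 1, D skipped, I→slot 2, F skipped, B skipped, H→slot 3, J skipped, E skipped, K skipped, A skipped, C skipped.
Slots: [1:G] [2:I] [3:H]
3 of 11 scheduled.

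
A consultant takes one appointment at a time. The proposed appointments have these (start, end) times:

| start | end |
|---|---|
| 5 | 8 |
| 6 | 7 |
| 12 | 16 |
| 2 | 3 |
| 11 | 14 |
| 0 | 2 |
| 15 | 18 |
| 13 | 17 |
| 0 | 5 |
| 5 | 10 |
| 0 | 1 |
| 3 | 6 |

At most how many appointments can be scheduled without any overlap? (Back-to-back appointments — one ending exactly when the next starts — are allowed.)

Greedy by earliest finish: after sorting by end time, pick each interval compatible with the last pick.
Sorted by end: (0,1)  (0,2)  (2,3)  (0,5)  (3,6)  (6,7)  (5,8)  (5,10)  (11,14)  (12,16)  (13,17)  (15,18)
take (0,1); skip (0,2); take (2,3); take (3,6); take (6,7); skip (5,8); skip (5,10); take (11,14); skip (13,17); take (15,18).
Selected 6 appointments.

6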